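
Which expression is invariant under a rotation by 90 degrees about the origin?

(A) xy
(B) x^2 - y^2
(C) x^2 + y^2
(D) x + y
C

A rotation by 90 degrees sends (x, y) to (-y, x).
Substitute the transformed coordinates into each option and compare with the original:
(A) xy  ->  (-y)(x) = -xy   [differs from xy: not invariant]
(B) x^2 - y^2  ->  (-y)^2 - (x)^2 = -x^2 + y^2   [differs from x^2 - y^2: not invariant]
(C) x^2 + y^2  ->  (-y)^2 + (x)^2 = x^2 + y^2   [equals x^2 + y^2: invariant]
(D) x + y  ->  (-y) + (x) = x - y   [differs from x + y: not invariant]

Only option (C), x^2 + y^2, is unchanged by the transformation.
Geometrically, x^2 + y^2 is the squared distance from the origin, which every rotation about the origin preserves.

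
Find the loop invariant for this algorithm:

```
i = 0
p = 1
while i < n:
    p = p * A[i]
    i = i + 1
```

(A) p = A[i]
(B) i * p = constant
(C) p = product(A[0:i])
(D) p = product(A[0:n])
C

A loop invariant must hold before the first iteration and be re-established by every execution of the body.

(C) p = product(A[0:i]): Initially i = 0 and p = 1 = product of the empty slice A[0:0]. If p = product(A[0:i]) holds at the top of an iteration, the body sets p to product(A[0:i]) * A[i] = product(A[0:i+1]) and then i to i+1, so the property is restored. At exit i = n, giving p = product(A[0:n]).

The other options fail:
(A) p = A[i]: after the first iteration p = A[0] but i = 1; in general p is a product of several elements, not a single one.
(B) i * p = constant: initially i * p = 0, but after one iteration it is 1 * A[0], which is nonzero in general.
(D) p = product(A[0:n]): false before the loop (p = 1, not the full product) -- it only becomes true at exit.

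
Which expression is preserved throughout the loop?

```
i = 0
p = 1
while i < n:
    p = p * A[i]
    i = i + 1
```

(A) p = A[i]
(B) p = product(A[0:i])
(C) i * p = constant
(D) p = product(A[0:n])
B

A loop invariant must hold before the first iteration and be re-established by every execution of the body.

(B) p = product(A[0:i]): Initially i = 0 and p = 1 = product of the empty slice A[0:0]. If p = product(A[0:i]) holds at the top of an iteration, the body sets p to product(A[0:i]) * A[i] = product(A[0:i+1]) and then i to i+1, so the property is restored. At exit i = n, giving p = product(A[0:n]).

The other options fail:
(A) p = A[i]: after the first iteration p = A[0] but i = 1; in general p is a product of several elements, not a single one.
(C) i * p = constant: initially i * p = 0, but after one iteration it is 1 * A[0], which is nonzero in general.
(D) p = product(A[0:n]): false before the loop (p = 1, not the full product) -- it only becomes true at exit.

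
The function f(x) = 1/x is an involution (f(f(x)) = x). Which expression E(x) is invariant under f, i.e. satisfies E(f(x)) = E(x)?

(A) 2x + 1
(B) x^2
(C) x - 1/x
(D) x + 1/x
D

Replace x by f(x) = 1/x in each option and simplify. As a quick numerical cross-check, also compare E(3) with E(f(3)) = E(1/3).

(A) 2x + 1  ->  2(1/x) + 1 = (x + 2)/x; check: E(3) = 7 but E(1/3) = 5/3.   [not invariant]
(B) x^2  ->  (1/x)^2 = x^(-2); check: E(3) = 9 but E(1/3) = 1/9.   [not invariant]
(C) x - 1/x  ->  (1/x) - 1/(1/x) = -x + 1/x; check: E(3) = 8/3 but E(1/3) = -8/3.   [not invariant]
(D) x + 1/x  ->  (1/x) + 1/(1/x), which simplifies back to x + 1/x; check: E(3) = 10/3, E(1/3) = 10/3.   [invariant]

Only (D) is unchanged. E is symmetric under swapping x with f(x) = 1/x, which is exactly what an involution does.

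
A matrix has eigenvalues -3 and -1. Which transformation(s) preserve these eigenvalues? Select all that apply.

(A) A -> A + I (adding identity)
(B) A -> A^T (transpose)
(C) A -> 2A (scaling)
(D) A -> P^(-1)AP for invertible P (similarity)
B and D

Eigenvalues are preserved by:
1. Similarity transformations: A -> P^(-1)AP (same characteristic polynomial)
2. Transpose: A^T has the same eigenvalues as A

Eigenvalues are NOT preserved by:
- Adding identity: eigenvalues become -3+1, -1+1
- Scaling: eigenvalues become -6, -2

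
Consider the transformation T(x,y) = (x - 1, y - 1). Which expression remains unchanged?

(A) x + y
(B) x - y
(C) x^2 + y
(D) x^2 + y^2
B

An expression E(x,y) is invariant under T if E(T(x,y)) = E(x,y). Here T(x,y) = (x - 1, y - 1).
Substitute the transformed coordinates into each option and compare with the original:
(A) x + y  ->  (x - 1) + (y - 1) = x + y - 2   [differs from x + y: not invariant]
(B) x - y  ->  (x - 1) - (y - 1) = x - y   [equals x - y: invariant]
(C) x^2 + y  ->  (x - 1)^2 + (y - 1) = x^2 - 2x + y   [differs from x^2 + y: not invariant]
(D) x^2 + y^2  ->  (x - 1)^2 + (y - 1)^2 = x^2 - 2x + y^2 - 2y + 2   [differs from x^2 + y^2: not invariant]

Only option (B), x - y, is unchanged by the transformation.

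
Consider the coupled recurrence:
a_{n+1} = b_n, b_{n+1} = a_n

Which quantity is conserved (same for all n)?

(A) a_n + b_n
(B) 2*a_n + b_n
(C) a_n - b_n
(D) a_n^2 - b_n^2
A

Replace a_n by a_{n+1} = b_n and b_n by b_{n+1} = a_n in each option and simplify:
(A) a_n + b_n  ->  (b_n) + (a_n) = a_n + b_n   [conserved]
(B) 2*a_n + b_n  ->  2*(b_n) + (a_n) = a_n + 2*b_n   [not conserved]
(C) a_n - b_n  ->  (b_n) - (a_n) = -a_n + b_n   [not conserved]
(D) a_n^2 - b_n^2  ->  (b_n)^2 - (a_n)^2 = -a_n^2 + b_n^2   [not conserved]

Only (A) a_n + b_n returns to itself after one step, so it is the conserved quantity.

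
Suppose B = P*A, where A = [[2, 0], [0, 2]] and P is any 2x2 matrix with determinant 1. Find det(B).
4

By the multiplicative property of determinants, det(B) = det(P*A) = det(P) * det(A) = det(A),
so the determinant is invariant under multiplication by any determinant-1 matrix; we just need det(A).

det(A) = (2)(2) - (0)(0) = 4 - 0 = 4

Therefore det(B) = 1 * 4 = 4.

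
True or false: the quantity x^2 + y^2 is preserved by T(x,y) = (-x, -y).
True

Substitute T(x,y) = (-x, -y) into the expression and compare with the original.

Original: x^2 + y^2
After applying T: (-x)^2 + (-y)^2 = x^2 + y^2

This is identical to the original x^2 + y^2, so the expression is invariant.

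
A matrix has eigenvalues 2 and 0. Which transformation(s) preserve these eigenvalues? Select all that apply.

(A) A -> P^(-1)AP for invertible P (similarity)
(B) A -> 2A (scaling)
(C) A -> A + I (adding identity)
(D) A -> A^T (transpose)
A and D

Eigenvalues are preserved by:
1. Similarity transformations: A -> P^(-1)AP (same characteristic polynomial)
2. Transpose: A^T has the same eigenvalues as A

Eigenvalues are NOT preserved by:
- Adding identity: eigenvalues become 2+1, 0+1
- Scaling: eigenvalues become 4, 0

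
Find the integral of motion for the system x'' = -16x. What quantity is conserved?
E = (x')^2 + 16x^2

Multiply the equation by x':
x' * x'' = -16x * x'
The left side is d/dt[(x')^2/2] and the right side is d/dt[-16x^2/2], so
d/dt[(x')^2/2 + 16x^2/2] = 0, i.e. (x')^2/2 + 16x^2/2 = constant.
Multiplying by 2, the integral of motion is E = (x')^2 + 16x^2.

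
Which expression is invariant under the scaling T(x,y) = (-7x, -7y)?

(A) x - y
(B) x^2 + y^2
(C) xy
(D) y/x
D

Under the uniform scaling T(x,y) = (-7x, -7y):
Substitute the transformed coordinates into each option and compare with the original:
(A) x - y  ->  (-7x) - (-7y) = -7x + 7y   [differs from x - y: not invariant]
(B) x^2 + y^2  ->  (-7x)^2 + (-7y)^2 = 49x^2 + 49y^2   [differs from x^2 + y^2: not invariant]
(C) xy  ->  (-7x)(-7y) = 49xy   [differs from xy: not invariant]
(D) y/x  ->  (-7y)/(-7x) = y/x   [equals y/x: invariant]

Only option (D), y/x, is unchanged by the transformation.
The common factor -7 cancels in a ratio of coordinates, while sums, products and sums of squares pick up factors of -7 or 49.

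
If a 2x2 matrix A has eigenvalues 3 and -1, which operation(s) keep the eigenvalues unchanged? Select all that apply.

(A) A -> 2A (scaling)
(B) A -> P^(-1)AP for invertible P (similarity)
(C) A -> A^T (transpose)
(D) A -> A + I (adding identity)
B and C

Eigenvalues are preserved by:
1. Similarity transformations: A -> P^(-1)AP (same characteristic polynomial)
2. Transpose: A^T has the same eigenvalues as A

Eigenvalues are NOT preserved by:
- Adding identity: eigenvalues become 3+1, -1+1
- Scaling: eigenvalues become 6, -2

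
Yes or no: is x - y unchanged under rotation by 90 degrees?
No

Applying rotation by 90 degrees: x' = x*cos(90 degrees) - y*sin(90 degrees) = -y, y' = x*sin(90 degrees) + y*cos(90 degrees) = x

Substituting into x - y:
(-y) - (x)
= -x - y

This differs from the original expression x - y, so it is NOT invariant.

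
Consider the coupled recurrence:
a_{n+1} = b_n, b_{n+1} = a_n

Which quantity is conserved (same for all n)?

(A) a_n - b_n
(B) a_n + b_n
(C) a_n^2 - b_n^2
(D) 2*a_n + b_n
B

Replace a_n by a_{n+1} = b_n and b_n by b_{n+1} = a_n in each option and simplify:
(A) a_n - b_n  ->  (b_n) - (a_n) = -a_n + b_n   [not conserved]
(B) a_n + b_n  ->  (b_n) + (a_n) = a_n + b_n   [conserved]
(C) a_n^2 - b_n^2  ->  (b_n)^2 - (a_n)^2 = -a_n^2 + b_n^2   [not conserved]
(D) 2*a_n + b_n  ->  2*(b_n) + (a_n) = a_n + 2*b_n   [not conserved]

Only (B) a_n + b_n returns to itself after one step, so it is the conserved quantity.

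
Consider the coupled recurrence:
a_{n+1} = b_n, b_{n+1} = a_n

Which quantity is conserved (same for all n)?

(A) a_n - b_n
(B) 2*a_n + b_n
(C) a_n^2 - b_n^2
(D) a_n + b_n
D

Replace a_n by a_{n+1} = b_n and b_n by b_{n+1} = a_n in each option and simplify:
(A) a_n - b_n  ->  (b_n) - (a_n) = -a_n + b_n   [not conserved]
(B) 2*a_n + b_n  ->  2*(b_n) + (a_n) = a_n + 2*b_n   [not conserved]
(C) a_n^2 - b_n^2  ->  (b_n)^2 - (a_n)^2 = -a_n^2 + b_n^2   [not conserved]
(D) a_n + b_n  ->  (b_n) + (a_n) = a_n + b_n   [conserved]

Only (D) a_n + b_n returns to itself after one step, so it is the conserved quantity.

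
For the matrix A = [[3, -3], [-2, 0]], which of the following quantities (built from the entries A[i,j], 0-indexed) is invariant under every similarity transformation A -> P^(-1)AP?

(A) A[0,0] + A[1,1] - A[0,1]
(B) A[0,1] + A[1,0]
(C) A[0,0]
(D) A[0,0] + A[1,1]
D

A[0,0] + A[1,1] is the trace of A. By the cyclic property of the trace, tr(P^(-1)AP) = tr(APP^(-1)) = tr(A), so it is the same for every matrix similar to A.

The other combinations are not similarity invariants. For example, take P = [[1, 1], [0, 1]] (det P = 1), so P^(-1) = [[1, -1], [0, 1]] and
B = P^(-1)AP = [[5, 2], [-2, -2]].
Evaluating each option on A and on B:
(A) A[0,0] + A[1,1] - A[0,1]: 6 for A, 1 for B -> changes
(B) A[0,1] + A[1,0]: -5 for A, 0 for B -> changes
(C) A[0,0]: 3 for A, 5 for B -> changes
(D) A[0,0] + A[1,1]: 3 for A, 3 for B -> unchanged

Only (D) A[0,0] + A[1,1] = 3 survives (and it does so for every P, not just this one), so it is the invariant.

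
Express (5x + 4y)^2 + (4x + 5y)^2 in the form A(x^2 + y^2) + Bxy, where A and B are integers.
41(x^2 + y^2) + 80xy

Expanding: (5x + 4y)^2 = 25x^2 + 40xy + 16y^2
(4x + 5y)^2 = 16x^2 + 40xy + 25y^2
Sum = (25+16)(x^2+y^2) + 80xy = 41(x^2 + y^2) + 80xy
This is symmetric in x and y.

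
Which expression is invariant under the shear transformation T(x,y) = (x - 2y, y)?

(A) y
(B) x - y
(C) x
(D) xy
A

Under the shear T(x,y) = (x - 2y, y):
Substitute the transformed coordinates into each option and compare with the original:
(A) y  ->  (y) = y   [equals y: invariant]
(B) x - y  ->  (x - 2y) - (y) = x - 3y   [differs from x - y: not invariant]
(C) x  ->  (x - 2y) = x - 2y   [differs from x: not invariant]
(D) xy  ->  (x - 2y)(y) = xy - 2y^2   [differs from xy: not invariant]

Only option (A), y, is unchanged by the transformation.
A horizontal shear moves points parallel to the x-axis, so the y-coordinate (and any function of y alone) is unchanged.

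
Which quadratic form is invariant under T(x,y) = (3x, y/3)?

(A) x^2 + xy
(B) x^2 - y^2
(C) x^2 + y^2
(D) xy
D

T multiplies x by 3 and divides y by 3.
Substitute the transformed coordinates into each option and compare with the original:
(A) x^2 + xy  ->  (3x)^2 + (3x)(y/3) = 9x^2 + xy   [differs from x^2 + xy: not invariant]
(B) x^2 - y^2  ->  (3x)^2 - (y/3)^2 = 9x^2 - y^2/9   [differs from x^2 - y^2: not invariant]
(C) x^2 + y^2  ->  (3x)^2 + (y/3)^2 = 9x^2 + y^2/9   [differs from x^2 + y^2: not invariant]
(D) xy  ->  (3x)(y/3) = xy   [equals xy: invariant]

Only option (D), xy, is unchanged by the transformation.
The factors 3 and 1/3 cancel only in the pure product xy.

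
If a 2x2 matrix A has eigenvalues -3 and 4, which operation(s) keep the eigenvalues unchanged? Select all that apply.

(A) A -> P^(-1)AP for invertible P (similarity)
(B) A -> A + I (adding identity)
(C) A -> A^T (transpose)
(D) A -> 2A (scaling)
A and C

Eigenvalues are preserved by:
1. Similarity transformations: A -> P^(-1)AP (same characteristic polynomial)
2. Transpose: A^T has the same eigenvalues as A

Eigenvalues are NOT preserved by:
- Adding identity: eigenvalues become -3+1, 4+1
- Scaling: eigenvalues become -6, 8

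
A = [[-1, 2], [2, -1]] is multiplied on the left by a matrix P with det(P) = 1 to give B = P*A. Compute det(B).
-3

By the multiplicative property of determinants, det(B) = det(P*A) = det(P) * det(A) = det(A),
so the determinant is invariant under multiplication by any determinant-1 matrix; we just need det(A).

det(A) = (-1)(-1) - (2)(2) = 1 - 4 = -3

Therefore det(B) = 1 * (-3) = -3.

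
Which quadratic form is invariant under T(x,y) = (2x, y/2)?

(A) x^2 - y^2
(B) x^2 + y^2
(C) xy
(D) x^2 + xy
C

T multiplies x by 2 and divides y by 2.
Substitute the transformed coordinates into each option and compare with the original:
(A) x^2 - y^2  ->  (2x)^2 - (y/2)^2 = 4x^2 - y^2/4   [differs from x^2 - y^2: not invariant]
(B) x^2 + y^2  ->  (2x)^2 + (y/2)^2 = 4x^2 + y^2/4   [differs from x^2 + y^2: not invariant]
(C) xy  ->  (2x)(y/2) = xy   [equals xy: invariant]
(D) x^2 + xy  ->  (2x)^2 + (2x)(y/2) = 4x^2 + xy   [differs from x^2 + xy: not invariant]

Only option (C), xy, is unchanged by the transformation.
The factors 2 and 1/2 cancel only in the pure product xy.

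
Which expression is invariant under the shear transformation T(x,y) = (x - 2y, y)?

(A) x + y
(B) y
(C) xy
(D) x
B

Under the shear T(x,y) = (x - 2y, y):
Substitute the transformed coordinates into each option and compare with the original:
(A) x + y  ->  (x - 2y) + (y) = x - y   [differs from x + y: not invariant]
(B) y  ->  (y) = y   [equals y: invariant]
(C) xy  ->  (x - 2y)(y) = xy - 2y^2   [differs from xy: not invariant]
(D) x  ->  (x - 2y) = x - 2y   [differs from x: not invariant]

Only option (B), y, is unchanged by the transformation.
A horizontal shear moves points parallel to the x-axis, so the y-coordinate (and any function of y alone) is unchanged.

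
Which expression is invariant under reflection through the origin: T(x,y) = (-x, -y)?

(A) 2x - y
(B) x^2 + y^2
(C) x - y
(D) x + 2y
B

The map is reflection through the origin: T(x,y) = (-x, -y).
Substitute the transformed coordinates into each option and compare with the original:
(A) 2x - y  ->  2(-x) - (-y) = -2x + y   [differs from 2x - y: not invariant]
(B) x^2 + y^2  ->  (-x)^2 + (-y)^2 = x^2 + y^2   [equals x^2 + y^2: invariant]
(C) x - y  ->  (-x) - (-y) = -x + y   [differs from x - y: not invariant]
(D) x + 2y  ->  (-x) + 2(-y) = -x - 2y   [differs from x + 2y: not invariant]

Only option (B), x^2 + y^2, is unchanged by the transformation.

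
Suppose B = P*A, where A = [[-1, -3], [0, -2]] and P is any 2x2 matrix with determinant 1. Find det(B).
2

By the multiplicative property of determinants, det(B) = det(P*A) = det(P) * det(A) = det(A),
so the determinant is invariant under multiplication by any determinant-1 matrix; we just need det(A).

det(A) = (-1)(-2) - (-3)(0) = 2 - 0 = 2

Therefore det(B) = 1 * 2 = 2.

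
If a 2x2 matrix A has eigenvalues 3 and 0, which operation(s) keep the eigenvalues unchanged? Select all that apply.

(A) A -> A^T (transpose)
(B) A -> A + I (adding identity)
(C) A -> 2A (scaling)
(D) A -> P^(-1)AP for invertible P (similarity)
A and D

Eigenvalues are preserved by:
1. Similarity transformations: A -> P^(-1)AP (same characteristic polynomial)
2. Transpose: A^T has the same eigenvalues as A

Eigenvalues are NOT preserved by:
- Adding identity: eigenvalues become 3+1, 0+1
- Scaling: eigenvalues become 6, 0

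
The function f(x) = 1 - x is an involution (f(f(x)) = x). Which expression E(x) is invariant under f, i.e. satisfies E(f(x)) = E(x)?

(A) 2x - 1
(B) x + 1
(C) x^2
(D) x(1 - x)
D

Replace x by f(x) = 1 - x in each option and simplify. As a quick numerical cross-check, also compare E(3) with E(f(3)) = E(-2).

(A) 2x - 1  ->  2(1 - x) - 1 = 1 - 2x; check: E(3) = 5 but E(-2) = -5.   [not invariant]
(B) x + 1  ->  (1 - x) + 1 = 2 - x; check: E(3) = 4 but E(-2) = -1.   [not invariant]
(C) x^2  ->  (1 - x)^2 = (x - 1)^2; check: E(3) = 9 but E(-2) = 4.   [not invariant]
(D) x(1 - x)  ->  (1 - x)(1 - (1 - x)), which simplifies back to x(1 - x); check: E(3) = -6, E(-2) = -6.   [invariant]

Only (D) is unchanged. E is symmetric under swapping x with f(x) = 1 - x, which is exactly what an involution does.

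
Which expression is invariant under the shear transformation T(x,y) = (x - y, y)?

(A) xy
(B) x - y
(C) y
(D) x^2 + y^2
C

Under the shear T(x,y) = (x - y, y):
Substitute the transformed coordinates into each option and compare with the original:
(A) xy  ->  (x - y)(y) = xy - y^2   [differs from xy: not invariant]
(B) x - y  ->  (x - y) - (y) = x - 2y   [differs from x - y: not invariant]
(C) y  ->  (y) = y   [equals y: invariant]
(D) x^2 + y^2  ->  (x - y)^2 + (y)^2 = x^2 - 2xy + 2y^2   [differs from x^2 + y^2: not invariant]

Only option (C), y, is unchanged by the transformation.
A horizontal shear moves points parallel to the x-axis, so the y-coordinate (and any function of y alone) is unchanged.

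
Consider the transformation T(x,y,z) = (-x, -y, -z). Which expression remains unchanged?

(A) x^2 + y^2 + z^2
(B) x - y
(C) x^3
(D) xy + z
A

Apply T(x,y,z) = (-x, -y, -z) to each option, i.e. replace (x, y, z) by the transformed coordinates.
Substitute the transformed coordinates into each option and compare with the original:
(A) x^2 + y^2 + z^2  ->  (-x)^2 + (-y)^2 + (-z)^2 = x^2 + y^2 + z^2   [equals x^2 + y^2 + z^2: invariant]
(B) x - y  ->  (-x) - (-y) = -x + y   [differs from x - y: not invariant]
(C) x^3  ->  (-x)^3 = -x^3   [differs from x^3: not invariant]
(D) xy + z  ->  (-x)(-y) + (-z) = xy - z   [differs from xy + z: not invariant]

Only option (A), x^2 + y^2 + z^2, is unchanged by the transformation.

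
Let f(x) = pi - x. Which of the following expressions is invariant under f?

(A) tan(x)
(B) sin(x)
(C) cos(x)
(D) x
B

For f(x) = pi - x:
sin(pi - x) = sin(x), so sine is invariant under this transformation.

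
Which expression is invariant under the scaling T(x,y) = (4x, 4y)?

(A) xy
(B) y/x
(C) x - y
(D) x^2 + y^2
B

Under the uniform scaling T(x,y) = (4x, 4y):
Substitute the transformed coordinates into each option and compare with the original:
(A) xy  ->  (4x)(4y) = 16xy   [differs from xy: not invariant]
(B) y/x  ->  (4y)/(4x) = y/x   [equals y/x: invariant]
(C) x - y  ->  (4x) - (4y) = 4x - 4y   [differs from x - y: not invariant]
(D) x^2 + y^2  ->  (4x)^2 + (4y)^2 = 16x^2 + 16y^2   [differs from x^2 + y^2: not invariant]

Only option (B), y/x, is unchanged by the transformation.
The common factor 4 cancels in a ratio of coordinates, while sums, products and sums of squares pick up factors of 4 or 16.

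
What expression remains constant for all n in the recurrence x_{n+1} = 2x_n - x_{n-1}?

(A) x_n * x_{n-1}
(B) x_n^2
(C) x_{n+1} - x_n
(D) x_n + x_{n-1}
C

For the recurrence x_{n+1} = 2x_n - x_{n-1}:

If x_{n+1} = 2x_n - x_{n-1}, then:
x_{n+1} - x_n = x_n - x_{n-1}
The first difference is constant throughout the sequence.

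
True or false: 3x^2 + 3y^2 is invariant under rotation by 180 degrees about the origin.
True

Applying rotation by 180 degrees: x' = x*cos(180 degrees) - y*sin(180 degrees) = -x, y' = x*sin(180 degrees) + y*cos(180 degrees) = -y

Substituting into 3x^2 + 3y^2:
3(-x)^2 + 3(-y)^2
= 3x^2 + 3y^2

This equals the original expression 3x^2 + 3y^2, so it IS invariant.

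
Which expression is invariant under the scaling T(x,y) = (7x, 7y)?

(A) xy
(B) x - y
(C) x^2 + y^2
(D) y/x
D

Under the uniform scaling T(x,y) = (7x, 7y):
Substitute the transformed coordinates into each option and compare with the original:
(A) xy  ->  (7x)(7y) = 49xy   [differs from xy: not invariant]
(B) x - y  ->  (7x) - (7y) = 7x - 7y   [differs from x - y: not invariant]
(C) x^2 + y^2  ->  (7x)^2 + (7y)^2 = 49x^2 + 49y^2   [differs from x^2 + y^2: not invariant]
(D) y/x  ->  (7y)/(7x) = y/x   [equals y/x: invariant]

Only option (D), y/x, is unchanged by the transformation.
The common factor 7 cancels in a ratio of coordinates, while sums, products and sums of squares pick up factors of 7 or 49.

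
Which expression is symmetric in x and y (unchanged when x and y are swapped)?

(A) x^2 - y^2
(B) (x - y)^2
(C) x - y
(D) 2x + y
B

A symmetric expression is unchanged when the variables are permuted; here the transformation to test is the swap (x, y) -> (y, x).
Substitute the transformed coordinates into each option and compare with the original:
(A) x^2 - y^2  ->  (y)^2 - (x)^2 = -x^2 + y^2   [differs from x^2 - y^2: not invariant]
(B) (x - y)^2  ->  ((y) - (x))^2 = x^2 - 2xy + y^2   [equals (x - y)^2: invariant]
(C) x - y  ->  (y) - (x) = -x + y   [differs from x - y: not invariant]
(D) 2x + y  ->  2(y) + (x) = x + 2y   [differs from 2x + y: not invariant]

Only option (B), (x - y)^2, is unchanged by the transformation.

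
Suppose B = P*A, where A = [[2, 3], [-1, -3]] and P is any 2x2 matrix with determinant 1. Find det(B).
-3

By the multiplicative property of determinants, det(B) = det(P*A) = det(P) * det(A) = det(A),
so the determinant is invariant under multiplication by any determinant-1 matrix; we just need det(A).

det(A) = (2)(-3) - (3)(-1) = -6 - (-3) = -3

Therefore det(B) = 1 * (-3) = -3.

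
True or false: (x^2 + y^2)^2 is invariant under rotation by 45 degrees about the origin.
True

Applying rotation by 45 degrees: x' = x*cos(45 degrees) - y*sin(45 degrees) = sqrt(2)x/2 - sqrt(2)y/2, y' = x*sin(45 degrees) + y*cos(45 degrees) = sqrt(2)x/2 + sqrt(2)y/2

Substituting into (x^2 + y^2)^2:
((sqrt(2)x/2 - sqrt(2)y/2)^2 + (sqrt(2)x/2 + sqrt(2)y/2)^2)^2
= x^4 + 2x^2y^2 + y^4 = (x^2 + y^2)^2

This equals the original expression (x^2 + y^2)^2, so it IS invariant.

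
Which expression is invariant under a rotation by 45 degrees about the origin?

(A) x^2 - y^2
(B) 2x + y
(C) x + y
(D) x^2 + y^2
D

A rotation by 45 degrees sends (x, y) to (sqrt(2)x/2 - sqrt(2)y/2, sqrt(2)x/2 + sqrt(2)y/2).
Substitute the transformed coordinates into each option and compare with the original:
(A) x^2 - y^2  ->  (sqrt(2)x/2 - sqrt(2)y/2)^2 - (sqrt(2)x/2 + sqrt(2)y/2)^2 = -2xy   [differs from x^2 - y^2: not invariant]
(B) 2x + y  ->  2(sqrt(2)x/2 - sqrt(2)y/2) + (sqrt(2)x/2 + sqrt(2)y/2) = 3sqrt(2)x/2 - sqrt(2)y/2   [differs from 2x + y: not invariant]
(C) x + y  ->  (sqrt(2)x/2 - sqrt(2)y/2) + (sqrt(2)x/2 + sqrt(2)y/2) = sqrt(2)x   [differs from x + y: not invariant]
(D) x^2 + y^2  ->  (sqrt(2)x/2 - sqrt(2)y/2)^2 + (sqrt(2)x/2 + sqrt(2)y/2)^2 = x^2 + y^2   [equals x^2 + y^2: invariant]

Only option (D), x^2 + y^2, is unchanged by the transformation.
Geometrically, x^2 + y^2 is the squared distance from the origin, which every rotation about the origin preserves.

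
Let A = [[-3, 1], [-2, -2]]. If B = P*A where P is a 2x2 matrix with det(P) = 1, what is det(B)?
8

By the multiplicative property of determinants, det(B) = det(P*A) = det(P) * det(A) = det(A),
so the determinant is invariant under multiplication by any determinant-1 matrix; we just need det(A).

det(A) = (-3)(-2) - (1)(-2) = 6 - (-2) = 8

Therefore det(B) = 1 * 8 = 8.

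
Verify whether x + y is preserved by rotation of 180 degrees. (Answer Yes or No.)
No

Applying rotation by 180 degrees: x' = x*cos(180 degrees) - y*sin(180 degrees) = -x, y' = x*sin(180 degrees) + y*cos(180 degrees) = -y

Substituting into x + y:
(-x) + (-y)
= -x - y

This differs from the original expression x + y, so it is NOT invariant.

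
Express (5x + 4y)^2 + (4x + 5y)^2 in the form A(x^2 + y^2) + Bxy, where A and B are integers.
41(x^2 + y^2) + 80xy

Expanding: (5x + 4y)^2 = 25x^2 + 40xy + 16y^2
(4x + 5y)^2 = 16x^2 + 40xy + 25y^2
Sum = (25+16)(x^2+y^2) + 80xy = 41(x^2 + y^2) + 80xy
This is symmetric in x and y.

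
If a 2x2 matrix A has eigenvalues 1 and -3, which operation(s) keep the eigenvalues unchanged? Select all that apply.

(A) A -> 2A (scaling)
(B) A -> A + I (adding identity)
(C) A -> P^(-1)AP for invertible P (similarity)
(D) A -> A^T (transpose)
C and D

Eigenvalues are preserved by:
1. Similarity transformations: A -> P^(-1)AP (same characteristic polynomial)
2. Transpose: A^T has the same eigenvalues as A

Eigenvalues are NOT preserved by:
- Adding identity: eigenvalues become 1+1, -3+1
- Scaling: eigenvalues become 2, -6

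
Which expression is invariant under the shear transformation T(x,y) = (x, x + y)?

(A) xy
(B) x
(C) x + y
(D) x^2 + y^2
B

Under the shear T(x,y) = (x, x + y):
Substitute the transformed coordinates into each option and compare with the original:
(A) xy  ->  (x)(x + y) = x^2 + xy   [differs from xy: not invariant]
(B) x  ->  (x) = x   [equals x: invariant]
(C) x + y  ->  (x) + (x + y) = 2x + y   [differs from x + y: not invariant]
(D) x^2 + y^2  ->  (x)^2 + (x + y)^2 = 2x^2 + 2xy + y^2   [differs from x^2 + y^2: not invariant]

Only option (B), x, is unchanged by the transformation.
A vertical shear moves points parallel to the y-axis, so the x-coordinate (and any function of x alone) is unchanged.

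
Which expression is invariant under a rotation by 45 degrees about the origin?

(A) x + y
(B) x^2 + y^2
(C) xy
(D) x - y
B

A rotation by 45 degrees sends (x, y) to (sqrt(2)x/2 - sqrt(2)y/2, sqrt(2)x/2 + sqrt(2)y/2).
Substitute the transformed coordinates into each option and compare with the original:
(A) x + y  ->  (sqrt(2)x/2 - sqrt(2)y/2) + (sqrt(2)x/2 + sqrt(2)y/2) = sqrt(2)x   [differs from x + y: not invariant]
(B) x^2 + y^2  ->  (sqrt(2)x/2 - sqrt(2)y/2)^2 + (sqrt(2)x/2 + sqrt(2)y/2)^2 = x^2 + y^2   [equals x^2 + y^2: invariant]
(C) xy  ->  (sqrt(2)x/2 - sqrt(2)y/2)(sqrt(2)x/2 + sqrt(2)y/2) = x^2/2 - y^2/2   [differs from xy: not invariant]
(D) x - y  ->  (sqrt(2)x/2 - sqrt(2)y/2) - (sqrt(2)x/2 + sqrt(2)y/2) = -sqrt(2)y   [differs from x - y: not invariant]

Only option (B), x^2 + y^2, is unchanged by the transformation.
Geometrically, x^2 + y^2 is the squared distance from the origin, which every rotation about the origin preserves.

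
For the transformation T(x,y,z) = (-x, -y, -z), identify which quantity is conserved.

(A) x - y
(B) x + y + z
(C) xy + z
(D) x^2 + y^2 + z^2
D

Apply T(x,y,z) = (-x, -y, -z) to each option, i.e. replace (x, y, z) by the transformed coordinates.
Substitute the transformed coordinates into each option and compare with the original:
(A) x - y  ->  (-x) - (-y) = -x + y   [differs from x - y: not invariant]
(B) x + y + z  ->  (-x) + (-y) + (-z) = -x - y - z   [differs from x + y + z: not invariant]
(C) xy + z  ->  (-x)(-y) + (-z) = xy - z   [differs from xy + z: not invariant]
(D) x^2 + y^2 + z^2  ->  (-x)^2 + (-y)^2 + (-z)^2 = x^2 + y^2 + z^2   [equals x^2 + y^2 + z^2: invariant]

Only option (D), x^2 + y^2 + z^2, is unchanged by the transformation.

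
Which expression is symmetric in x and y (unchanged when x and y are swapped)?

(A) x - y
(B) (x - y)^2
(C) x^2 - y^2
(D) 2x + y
B

A symmetric expression is unchanged when the variables are permuted; here the transformation to test is the swap (x, y) -> (y, x).
Substitute the transformed coordinates into each option and compare with the original:
(A) x - y  ->  (y) - (x) = -x + y   [differs from x - y: not invariant]
(B) (x - y)^2  ->  ((y) - (x))^2 = x^2 - 2xy + y^2   [equals (x - y)^2: invariant]
(C) x^2 - y^2  ->  (y)^2 - (x)^2 = -x^2 + y^2   [differs from x^2 - y^2: not invariant]
(D) 2x + y  ->  2(y) + (x) = x + 2y   [differs from 2x + y: not invariant]

Only option (B), (x - y)^2, is unchanged by the transformation.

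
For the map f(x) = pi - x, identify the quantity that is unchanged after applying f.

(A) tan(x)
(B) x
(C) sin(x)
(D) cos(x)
C

For f(x) = pi - x:
sin(pi - x) = sin(x), so sine is invariant under this transformation.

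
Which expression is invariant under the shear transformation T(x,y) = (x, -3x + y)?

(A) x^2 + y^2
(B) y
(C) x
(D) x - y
C

Under the shear T(x,y) = (x, -3x + y):
Substitute the transformed coordinates into each option and compare with the original:
(A) x^2 + y^2  ->  (x)^2 + (-3x + y)^2 = 10x^2 - 6xy + y^2   [differs from x^2 + y^2: not invariant]
(B) y  ->  (-3x + y) = -3x + y   [differs from y: not invariant]
(C) x  ->  (x) = x   [equals x: invariant]
(D) x - y  ->  (x) - (-3x + y) = 4x - y   [differs from x - y: not invariant]

Only option (C), x, is unchanged by the transformation.
A vertical shear moves points parallel to the y-axis, so the x-coordinate (and any function of x alone) is unchanged.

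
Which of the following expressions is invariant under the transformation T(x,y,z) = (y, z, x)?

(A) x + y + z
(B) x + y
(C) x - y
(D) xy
A

Apply T(x,y,z) = (y, z, x) to each option, i.e. replace (x, y, z) by the transformed coordinates.
Substitute the transformed coordinates into each option and compare with the original:
(A) x + y + z  ->  (y) + (z) + (x) = x + y + z   [equals x + y + z: invariant]
(B) x + y  ->  (y) + (z) = y + z   [differs from x + y: not invariant]
(C) x - y  ->  (y) - (z) = y - z   [differs from x - y: not invariant]
(D) xy  ->  (y)(z) = yz   [differs from xy: not invariant]

Only option (A), x + y + z, is unchanged by the transformation.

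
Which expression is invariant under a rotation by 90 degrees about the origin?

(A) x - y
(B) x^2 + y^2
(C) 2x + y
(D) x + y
B

A rotation by 90 degrees sends (x, y) to (-y, x).
Substitute the transformed coordinates into each option and compare with the original:
(A) x - y  ->  (-y) - (x) = -x - y   [differs from x - y: not invariant]
(B) x^2 + y^2  ->  (-y)^2 + (x)^2 = x^2 + y^2   [equals x^2 + y^2: invariant]
(C) 2x + y  ->  2(-y) + (x) = x - 2y   [differs from 2x + y: not invariant]
(D) x + y  ->  (-y) + (x) = x - y   [differs from x + y: not invariant]

Only option (B), x^2 + y^2, is unchanged by the transformation.
Geometrically, x^2 + y^2 is the squared distance from the origin, which every rotation about the origin preserves.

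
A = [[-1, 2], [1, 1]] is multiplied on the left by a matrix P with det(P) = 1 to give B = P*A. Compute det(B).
-3

By the multiplicative property of determinants, det(B) = det(P*A) = det(P) * det(A) = det(A),
so the determinant is invariant under multiplication by any determinant-1 matrix; we just need det(A).

det(A) = (-1)(1) - (2)(1) = -1 - 2 = -3

Therefore det(B) = 1 * (-3) = -3.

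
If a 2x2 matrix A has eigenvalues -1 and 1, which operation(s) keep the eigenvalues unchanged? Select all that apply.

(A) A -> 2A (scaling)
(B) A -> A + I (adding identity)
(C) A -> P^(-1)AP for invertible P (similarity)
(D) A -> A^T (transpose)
C and D

Eigenvalues are preserved by:
1. Similarity transformations: A -> P^(-1)AP (same characteristic polynomial)
2. Transpose: A^T has the same eigenvalues as A

Eigenvalues are NOT preserved by:
- Adding identity: eigenvalues become -1+1, 1+1
- Scaling: eigenvalues become -2, 2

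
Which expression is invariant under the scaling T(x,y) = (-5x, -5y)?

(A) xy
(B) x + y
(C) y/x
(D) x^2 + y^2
C

Under the uniform scaling T(x,y) = (-5x, -5y):
Substitute the transformed coordinates into each option and compare with the original:
(A) xy  ->  (-5x)(-5y) = 25xy   [differs from xy: not invariant]
(B) x + y  ->  (-5x) + (-5y) = -5x - 5y   [differs from x + y: not invariant]
(C) y/x  ->  (-5y)/(-5x) = y/x   [equals y/x: invariant]
(D) x^2 + y^2  ->  (-5x)^2 + (-5y)^2 = 25x^2 + 25y^2   [differs from x^2 + y^2: not invariant]

Only option (C), y/x, is unchanged by the transformation.
The common factor -5 cancels in a ratio of coordinates, while sums, products and sums of squares pick up factors of -5 or 25.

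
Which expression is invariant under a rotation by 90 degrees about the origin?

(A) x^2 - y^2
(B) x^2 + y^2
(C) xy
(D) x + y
B

A rotation by 90 degrees sends (x, y) to (-y, x).
Substitute the transformed coordinates into each option and compare with the original:
(A) x^2 - y^2  ->  (-y)^2 - (x)^2 = -x^2 + y^2   [differs from x^2 - y^2: not invariant]
(B) x^2 + y^2  ->  (-y)^2 + (x)^2 = x^2 + y^2   [equals x^2 + y^2: invariant]
(C) xy  ->  (-y)(x) = -xy   [differs from xy: not invariant]
(D) x + y  ->  (-y) + (x) = x - y   [differs from x + y: not invariant]

Only option (B), x^2 + y^2, is unchanged by the transformation.
Geometrically, x^2 + y^2 is the squared distance from the origin, which every rotation about the origin preserves.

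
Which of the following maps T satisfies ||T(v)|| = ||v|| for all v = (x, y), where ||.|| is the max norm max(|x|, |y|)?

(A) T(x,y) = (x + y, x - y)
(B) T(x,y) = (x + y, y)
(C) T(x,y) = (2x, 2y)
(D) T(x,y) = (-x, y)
D

A transformation preserves a norm if ||T(v)|| = ||v|| for every v; a single vector where the norm changes rules an option out.

(A) T(x,y) = (x + y, x - y): v = (1, 1) has norm max(|1|, |1|) = 1, but T(v) = (2, 0) has norm 2 -- not preserved.
(B) T(x,y) = (x + y, y): v = (1, 1) has norm max(|1|, |1|) = 1, but T(v) = (2, 1) has norm 2 -- not preserved.
(C) T(x,y) = (2x, 2y): v = (1, 0) has norm max(|1|, |0|) = 1, but T(v) = (2, 0) has norm 2 -- not preserved.
(D) T(x,y) = (-x, y): preserves the norm -- it only permutes the coordinates and/or flips signs, which leaves max(|x|, |y|) unchanged.

Therefore the answer is (D).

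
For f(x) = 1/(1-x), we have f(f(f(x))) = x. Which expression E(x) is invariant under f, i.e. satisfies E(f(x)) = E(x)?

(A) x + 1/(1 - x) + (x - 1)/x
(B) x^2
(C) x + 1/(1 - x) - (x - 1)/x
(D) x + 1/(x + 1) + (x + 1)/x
A

Replace x by f(x) = 1/(1 - x) in each option and simplify. As a quick numerical cross-check, also compare E(3) with E(f(3)) = E(-1/2).

(A) x + 1/(1 - x) + (x - 1)/x  ->  (1/(1 - x)) + 1/(1 - (1/(1 - x))) + ((1/(1 - x)) - 1)/(1/(1 - x)), which simplifies back to x + 1/(1 - x) + (x - 1)/x; check: E(3) = 19/6, E(-1/2) = 19/6.   [invariant]
(B) x^2  ->  (1/(1 - x))^2 = (x - 1)^(-2); check: E(3) = 9 but E(-1/2) = 1/4.   [not invariant]
(C) x + 1/(1 - x) - (x - 1)/x  ->  (1/(1 - x)) + 1/(1 - (1/(1 - x))) - ((1/(1 - x)) - 1)/(1/(1 - x)) = (x^2(1 - x) - x + (x - 1)^2)/(x(x - 1)); check: E(3) = 11/6 but E(-1/2) = -17/6.   [not invariant]
(D) x + 1/(x + 1) + (x + 1)/x  ->  (1/(1 - x)) + 1/((1/(1 - x)) + 1) + ((1/(1 - x)) + 1)/(1/(1 - x)) = (-x^3 + 6x^2 - 11x + 7)/(x^2 - 3x + 2); check: E(3) = 55/12 but E(-1/2) = 1/2.   [not invariant]

Only (A) is unchanged. Indeed f(f(x)) = 1/(1 - 1/(1-x)) = (1-x)/(-x) = (x-1)/x, so E(x) = x + f(x) + f(f(x)) is the sum over the whole 3-cycle; applying f just permutes the three terms cyclically (x -> f(x) -> f(f(x)) -> x), leaving the sum unchanged.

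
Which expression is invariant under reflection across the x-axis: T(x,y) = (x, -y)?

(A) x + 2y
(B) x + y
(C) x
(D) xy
C

The map is reflection across the x-axis: T(x,y) = (x, -y).
Substitute the transformed coordinates into each option and compare with the original:
(A) x + 2y  ->  (x) + 2(-y) = x - 2y   [differs from x + 2y: not invariant]
(B) x + y  ->  (x) + (-y) = x - y   [differs from x + y: not invariant]
(C) x  ->  (x) = x   [equals x: invariant]
(D) xy  ->  (x)(-y) = -xy   [differs from xy: not invariant]

Only option (C), x, is unchanged by the transformation.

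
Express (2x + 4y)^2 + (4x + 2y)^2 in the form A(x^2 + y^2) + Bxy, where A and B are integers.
20(x^2 + y^2) + 32xy

Expanding: (2x + 4y)^2 = 4x^2 + 16xy + 16y^2
(4x + 2y)^2 = 16x^2 + 16xy + 4y^2
Sum = (4+16)(x^2+y^2) + 32xy = 20(x^2 + y^2) + 32xy
This is symmetric in x and y.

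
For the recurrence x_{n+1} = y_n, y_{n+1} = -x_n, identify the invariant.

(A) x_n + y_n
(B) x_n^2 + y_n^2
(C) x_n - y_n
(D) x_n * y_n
B

For the recurrence x_{n+1} = y_n, y_{n+1} = -x_n:

x_{n+1}^2 + y_{n+1}^2 = y_n^2 + (-x_n)^2 = x_n^2 + y_n^2
The sum of squares is conserved (like energy in a harmonic oscillator).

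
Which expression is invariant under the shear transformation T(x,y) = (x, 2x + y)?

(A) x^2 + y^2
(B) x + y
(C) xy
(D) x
D

Under the shear T(x,y) = (x, 2x + y):
Substitute the transformed coordinates into each option and compare with the original:
(A) x^2 + y^2  ->  (x)^2 + (2x + y)^2 = 5x^2 + 4xy + y^2   [differs from x^2 + y^2: not invariant]
(B) x + y  ->  (x) + (2x + y) = 3x + y   [differs from x + y: not invariant]
(C) xy  ->  (x)(2x + y) = 2x^2 + xy   [differs from xy: not invariant]
(D) x  ->  (x) = x   [equals x: invariant]

Only option (D), x, is unchanged by the transformation.
A vertical shear moves points parallel to the y-axis, so the x-coordinate (and any function of x alone) is unchanged.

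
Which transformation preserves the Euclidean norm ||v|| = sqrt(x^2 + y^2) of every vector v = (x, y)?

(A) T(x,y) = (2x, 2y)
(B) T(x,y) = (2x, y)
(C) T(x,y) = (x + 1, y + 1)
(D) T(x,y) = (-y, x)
D

A transformation preserves a norm if ||T(v)|| = ||v|| for every v; a single vector where the norm changes rules an option out.

(A) T(x,y) = (2x, 2y): v = (1, 0) has norm sqrt((1)^2 + (0)^2) = 1, but T(v) = (2, 0) has norm 2 -- not preserved.
(B) T(x,y) = (2x, y): v = (1, 0) has norm sqrt((1)^2 + (0)^2) = 1, but T(v) = (2, 0) has norm 2 -- not preserved.
(C) T(x,y) = (x + 1, y + 1): v = (1, 0) has norm sqrt((1)^2 + (0)^2) = 1, but T(v) = (2, 1) has norm sqrt(5) -- not preserved.
(D) T(x,y) = (-y, x): preserves the norm -- it is an orthogonal map (a rotation/reflection), and (-y)^2 + (x)^2 simplifies to x^2 + y^2.

Therefore the answer is (D).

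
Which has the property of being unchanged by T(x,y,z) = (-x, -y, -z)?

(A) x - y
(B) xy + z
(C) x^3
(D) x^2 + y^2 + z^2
D

Apply T(x,y,z) = (-x, -y, -z) to each option, i.e. replace (x, y, z) by the transformed coordinates.
Substitute the transformed coordinates into each option and compare with the original:
(A) x - y  ->  (-x) - (-y) = -x + y   [differs from x - y: not invariant]
(B) xy + z  ->  (-x)(-y) + (-z) = xy - z   [differs from xy + z: not invariant]
(C) x^3  ->  (-x)^3 = -x^3   [differs from x^3: not invariant]
(D) x^2 + y^2 + z^2  ->  (-x)^2 + (-y)^2 + (-z)^2 = x^2 + y^2 + z^2   [equals x^2 + y^2 + z^2: invariant]

Only option (D), x^2 + y^2 + z^2, is unchanged by the transformation.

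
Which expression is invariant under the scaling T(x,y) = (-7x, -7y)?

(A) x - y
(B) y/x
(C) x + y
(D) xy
B

Under the uniform scaling T(x,y) = (-7x, -7y):
Substitute the transformed coordinates into each option and compare with the original:
(A) x - y  ->  (-7x) - (-7y) = -7x + 7y   [differs from x - y: not invariant]
(B) y/x  ->  (-7y)/(-7x) = y/x   [equals y/x: invariant]
(C) x + y  ->  (-7x) + (-7y) = -7x - 7y   [differs from x + y: not invariant]
(D) xy  ->  (-7x)(-7y) = 49xy   [differs from xy: not invariant]

Only option (B), y/x, is unchanged by the transformation.
The common factor -7 cancels in a ratio of coordinates, while sums, products and sums of squares pick up factors of -7 or 49.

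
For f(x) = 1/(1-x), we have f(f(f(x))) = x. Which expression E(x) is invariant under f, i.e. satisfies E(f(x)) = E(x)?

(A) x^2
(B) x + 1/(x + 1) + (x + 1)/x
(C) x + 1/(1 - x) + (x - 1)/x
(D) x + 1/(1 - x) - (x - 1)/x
C

Replace x by f(x) = 1/(1 - x) in each option and simplify. As a quick numerical cross-check, also compare E(4) with E(f(4)) = E(-1/3).

(A) x^2  ->  (1/(1 - x))^2 = (x - 1)^(-2); check: E(4) = 16 but E(-1/3) = 1/9.   [not invariant]
(B) x + 1/(x + 1) + (x + 1)/x  ->  (1/(1 - x)) + 1/((1/(1 - x)) + 1) + ((1/(1 - x)) + 1)/(1/(1 - x)) = (-x^3 + 6x^2 - 11x + 7)/(x^2 - 3x + 2); check: E(4) = 109/20 but E(-1/3) = -5/6.   [not invariant]
(C) x + 1/(1 - x) + (x - 1)/x  ->  (1/(1 - x)) + 1/(1 - (1/(1 - x))) + ((1/(1 - x)) - 1)/(1/(1 - x)), which simplifies back to x + 1/(1 - x) + (x - 1)/x; check: E(4) = 53/12, E(-1/3) = 53/12.   [invariant]
(D) x + 1/(1 - x) - (x - 1)/x  ->  (1/(1 - x)) + 1/(1 - (1/(1 - x))) - ((1/(1 - x)) - 1)/(1/(1 - x)) = (x^2(1 - x) - x + (x - 1)^2)/(x(x - 1)); check: E(4) = 35/12 but E(-1/3) = -43/12.   [not invariant]

Only (C) is unchanged. Indeed f(f(x)) = 1/(1 - 1/(1-x)) = (1-x)/(-x) = (x-1)/x, so E(x) = x + f(x) + f(f(x)) is the sum over the whole 3-cycle; applying f just permutes the three terms cyclically (x -> f(x) -> f(f(x)) -> x), leaving the sum unchanged.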